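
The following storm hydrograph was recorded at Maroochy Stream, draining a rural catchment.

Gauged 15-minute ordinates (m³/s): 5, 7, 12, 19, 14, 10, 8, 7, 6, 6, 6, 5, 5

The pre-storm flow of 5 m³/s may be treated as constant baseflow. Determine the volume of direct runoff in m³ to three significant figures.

V ≈ 40500 m³

Direct-runoff ordinates (Q − Q_b): 0.0, 2.0, 7.0, 14.0, 9.0, 5.0, 3.0, 2.0, 1.0, 1.0, 1.0, 0.0, 0.0 m³/s.
ΣQ_DR = 45.00 m³/s.
With Δt = 0.25 h = 900 s, V = ΣQ_DR · Δt = 45.00 × 900 = 40500 m³.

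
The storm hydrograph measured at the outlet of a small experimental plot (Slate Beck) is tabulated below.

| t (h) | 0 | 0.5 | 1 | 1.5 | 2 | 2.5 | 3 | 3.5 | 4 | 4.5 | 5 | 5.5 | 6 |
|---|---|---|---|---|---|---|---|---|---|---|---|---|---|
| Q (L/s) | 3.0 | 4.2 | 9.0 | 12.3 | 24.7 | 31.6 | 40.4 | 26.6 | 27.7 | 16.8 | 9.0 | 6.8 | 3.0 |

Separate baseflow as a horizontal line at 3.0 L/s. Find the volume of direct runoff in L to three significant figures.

V ≈ 3.17 × 10^5 L

Direct-runoff ordinates (Q − Q_b): 0.0, 1.2, 6.0, 9.3, 21.7, 28.6, 37.4, 23.6, 24.7, 13.8, 6.0, 3.8, 0.0 L/s.
ΣQ_DR = 176.1 L/s.
With Δt = 0.5 h = 1800 s, V = ΣQ_DR · Δt = 176.1 × 1800 = 3.17 × 10^5 L.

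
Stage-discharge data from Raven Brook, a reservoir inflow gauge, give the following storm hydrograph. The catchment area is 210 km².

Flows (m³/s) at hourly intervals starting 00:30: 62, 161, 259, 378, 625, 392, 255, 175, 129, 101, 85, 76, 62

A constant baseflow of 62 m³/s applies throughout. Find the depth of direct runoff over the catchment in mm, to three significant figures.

d ≈ 33.5 mm

Direct runoff: 0.0, 99.0, 197.0, 316.0, 563.0, 330.0, 193.0, 113.0, 67.0, 39.0, 23.0, 14.0, 0.0 m³/s; ΣQ_DR = 1954 m³/s.
V = ΣQ_DR · Δt = 1954 × 3600 s = 7.034 × 10^6 m³.
Over A = 210 km², depth = V / A = 33.5 mm.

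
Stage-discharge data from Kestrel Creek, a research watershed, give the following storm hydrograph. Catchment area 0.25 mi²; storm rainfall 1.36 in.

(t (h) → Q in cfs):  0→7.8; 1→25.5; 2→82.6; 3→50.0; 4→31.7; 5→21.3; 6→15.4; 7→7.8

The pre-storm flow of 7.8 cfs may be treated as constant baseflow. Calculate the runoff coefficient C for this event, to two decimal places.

C ≈ 0.82

ΣQ_DR = 179.7 cfs; V = ΣQ_DR·Δt = 6.469 × 10^5 ft³.
Runoff depth d = V / A = 1.114 in.
C = d / P = 1.114 / 1.36 = 0.82.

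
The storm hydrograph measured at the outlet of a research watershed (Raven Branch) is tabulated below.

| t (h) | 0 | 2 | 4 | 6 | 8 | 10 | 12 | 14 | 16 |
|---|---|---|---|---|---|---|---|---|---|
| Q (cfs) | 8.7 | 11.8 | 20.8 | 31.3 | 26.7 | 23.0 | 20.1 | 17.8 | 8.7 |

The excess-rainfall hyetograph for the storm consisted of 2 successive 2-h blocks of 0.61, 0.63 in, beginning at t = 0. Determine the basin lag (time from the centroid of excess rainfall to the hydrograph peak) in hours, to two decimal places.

Centroid of excess rainfall: t_c = Σ P_i·t̄_i / ΣP_i = 2.0161 h (block centres at 1, 3 h).
Hydrograph peak occurs at t = 6 h, so basin lag t_L = 6 − 2.0161 = 3.98 h.

t_L ≈ 3.98 h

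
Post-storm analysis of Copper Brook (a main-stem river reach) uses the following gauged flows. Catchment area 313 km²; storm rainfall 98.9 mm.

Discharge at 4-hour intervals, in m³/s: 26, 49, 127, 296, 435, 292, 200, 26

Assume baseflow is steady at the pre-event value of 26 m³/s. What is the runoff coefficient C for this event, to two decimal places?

ΣQ_DR = 1243 m³/s; V = ΣQ_DR·Δt = 1.790 × 10^7 m³.
Runoff depth d = V / A = 57.19 mm.
C = d / P = 57.19 / 98.9 = 0.58.

C ≈ 0.58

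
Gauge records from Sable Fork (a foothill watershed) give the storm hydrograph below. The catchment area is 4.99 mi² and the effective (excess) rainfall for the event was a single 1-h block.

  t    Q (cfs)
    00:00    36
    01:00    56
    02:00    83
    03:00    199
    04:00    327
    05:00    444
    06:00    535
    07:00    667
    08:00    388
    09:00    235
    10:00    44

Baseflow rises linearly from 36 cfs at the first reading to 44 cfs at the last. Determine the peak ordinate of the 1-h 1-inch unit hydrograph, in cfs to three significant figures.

U_p ≈ 782 cfs

Direct runoff: 0.00, 19.20, 45.40, 160.60, 287.80, 404.00, 494.20, 625.40, 345.60, 191.80, 0.00 cfs; ΣQ_DR = 2574 cfs, peak = 625.40 cfs.
Runoff depth d = ΣQ_DR·Δt / A = 2574 × 3600 / (4.99 mi²) = 0.7993 in.
The 1-inch UH is the DRH scaled by (1 in)/d, so U_p = 625.40 × 1/0.7993 = 782 cfs.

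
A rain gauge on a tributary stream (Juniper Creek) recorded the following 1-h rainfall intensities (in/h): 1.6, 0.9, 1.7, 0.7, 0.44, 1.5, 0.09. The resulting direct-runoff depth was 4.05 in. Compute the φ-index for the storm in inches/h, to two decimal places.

φ ≈ 0.47 in/h

Only the 5 blocks with intensity above φ contribute runoff: 1.6, 0.9, 1.7, 0.7, 1.5 in/h.
Σ(I−φ)·Δt = d  ⇒  (1.6+0.9+1.7+0.7+1.5 − 5φ)·1 = 4.05
φ = (6.400 − 4.05/1) / 5 = 0.47 in/h.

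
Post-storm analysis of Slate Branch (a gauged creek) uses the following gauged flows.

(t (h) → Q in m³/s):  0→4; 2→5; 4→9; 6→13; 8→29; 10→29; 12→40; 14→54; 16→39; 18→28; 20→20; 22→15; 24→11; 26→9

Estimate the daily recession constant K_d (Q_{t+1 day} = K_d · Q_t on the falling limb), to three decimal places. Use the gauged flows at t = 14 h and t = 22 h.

K_d ≈ 0.021

Between t = 14 h and t = 22 h the flow falls from 54 to 15 m³/s over 4×2 h = 8 h.
Per-interval ratio K = (15/54)^(1/4) = 0.7260; K_d = K^(24/2) = 0.021.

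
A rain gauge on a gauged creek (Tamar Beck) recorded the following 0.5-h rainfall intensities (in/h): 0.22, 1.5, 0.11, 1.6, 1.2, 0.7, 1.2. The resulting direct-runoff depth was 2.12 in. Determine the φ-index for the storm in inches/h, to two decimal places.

Only the 5 blocks with intensity above φ contribute runoff: 1.5, 1.6, 1.2, 0.7, 1.2 in/h.
Σ(I−φ)·Δt = d  ⇒  (1.5+1.6+1.2+0.7+1.2 − 5φ)·0.5 = 2.12
φ = (6.200 − 2.12/0.5) / 5 = 0.39 in/h.

φ ≈ 0.39 in/h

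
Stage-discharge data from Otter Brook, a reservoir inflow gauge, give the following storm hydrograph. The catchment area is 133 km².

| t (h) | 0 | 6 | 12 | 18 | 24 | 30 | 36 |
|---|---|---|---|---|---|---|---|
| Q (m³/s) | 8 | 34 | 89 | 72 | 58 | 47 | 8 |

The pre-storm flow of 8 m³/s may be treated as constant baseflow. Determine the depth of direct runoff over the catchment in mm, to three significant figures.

d ≈ 42.2 mm

Direct runoff: 0.0, 26.0, 81.0, 64.0, 50.0, 39.0, 0.0 m³/s; ΣQ_DR = 260.0 m³/s.
V = ΣQ_DR · Δt = 260.0 × 21600 s = 5.616 × 10^6 m³.
Over A = 133 km², depth = V / A = 42.2 mm.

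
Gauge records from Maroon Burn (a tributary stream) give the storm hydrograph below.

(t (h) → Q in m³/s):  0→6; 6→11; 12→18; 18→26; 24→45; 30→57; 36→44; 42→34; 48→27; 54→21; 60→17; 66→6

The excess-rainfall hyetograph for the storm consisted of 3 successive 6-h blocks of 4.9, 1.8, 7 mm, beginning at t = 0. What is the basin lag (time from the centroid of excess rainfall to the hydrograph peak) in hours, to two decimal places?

t_L ≈ 20.08 h

Centroid of excess rainfall: t_c = Σ P_i·t̄_i / ΣP_i = 9.9197 h (block centres at 3, 9, 15 h).
Hydrograph peak occurs at t = 30 h, so basin lag t_L = 30 − 9.9197 = 20.08 h.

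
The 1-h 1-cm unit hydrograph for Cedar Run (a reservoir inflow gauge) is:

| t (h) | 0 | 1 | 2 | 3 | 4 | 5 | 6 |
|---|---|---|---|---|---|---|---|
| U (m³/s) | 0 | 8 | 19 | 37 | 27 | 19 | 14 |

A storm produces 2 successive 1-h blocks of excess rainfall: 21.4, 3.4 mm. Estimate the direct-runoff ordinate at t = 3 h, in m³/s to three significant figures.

Q ≈ 85.6 m³/s

By discrete convolution, Q_j = Σ (P_i / 10 mm) · U_{j−i}.
At t = 3 h (j=3): Q = (21.4/10)·37 + (3.4/10)·19 = 85.6 m³/s.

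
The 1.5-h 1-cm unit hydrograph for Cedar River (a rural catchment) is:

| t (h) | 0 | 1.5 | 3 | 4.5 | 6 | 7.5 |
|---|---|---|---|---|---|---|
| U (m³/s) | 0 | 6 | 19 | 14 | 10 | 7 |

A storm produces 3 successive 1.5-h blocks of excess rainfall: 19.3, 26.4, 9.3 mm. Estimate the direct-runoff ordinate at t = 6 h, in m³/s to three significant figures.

Q ≈ 73.9 m³/s

By discrete convolution, Q_j = Σ (P_i / 10 mm) · U_{j−i}.
At t = 6 h (j=4): Q = (19.3/10)·10 + (26.4/10)·14 + (9.3/10)·19 = 73.9 m³/s.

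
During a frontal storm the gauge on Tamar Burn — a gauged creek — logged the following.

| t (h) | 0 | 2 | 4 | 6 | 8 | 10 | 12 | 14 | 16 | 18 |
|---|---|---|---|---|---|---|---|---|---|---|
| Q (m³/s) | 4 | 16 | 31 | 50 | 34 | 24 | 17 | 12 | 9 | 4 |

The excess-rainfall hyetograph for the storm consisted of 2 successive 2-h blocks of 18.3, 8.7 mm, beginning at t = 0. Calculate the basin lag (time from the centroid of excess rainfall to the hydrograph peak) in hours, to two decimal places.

Centroid of excess rainfall: t_c = Σ P_i·t̄_i / ΣP_i = 1.6444 h (block centres at 1, 3 h).
Hydrograph peak occurs at t = 6 h, so basin lag t_L = 6 − 1.6444 = 4.36 h.

t_L ≈ 4.36 h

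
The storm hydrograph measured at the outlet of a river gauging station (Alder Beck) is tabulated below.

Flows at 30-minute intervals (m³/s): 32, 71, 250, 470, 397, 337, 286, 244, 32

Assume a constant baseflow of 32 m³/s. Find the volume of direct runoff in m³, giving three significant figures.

Direct-runoff ordinates (Q − Q_b): 0.0, 39.0, 218.0, 438.0, 365.0, 305.0, 254.0, 212.0, 0.0 m³/s.
ΣQ_DR = 1831 m³/s.
With Δt = 0.5 h = 1800 s, V = ΣQ_DR · Δt = 1831 × 1800 = 3.30 × 10^6 m³.

V ≈ 3.30 × 10^6 m³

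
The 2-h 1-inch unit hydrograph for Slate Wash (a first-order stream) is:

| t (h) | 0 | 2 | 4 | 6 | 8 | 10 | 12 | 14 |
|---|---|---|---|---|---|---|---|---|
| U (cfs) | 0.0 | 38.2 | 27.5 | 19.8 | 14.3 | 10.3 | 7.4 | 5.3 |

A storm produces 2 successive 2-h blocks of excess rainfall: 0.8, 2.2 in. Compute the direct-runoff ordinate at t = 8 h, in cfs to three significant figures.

By discrete convolution, Q_j = Σ (P_i / 1 in) · U_{j−i}.
At t = 8 h (j=4): Q = (0.8/1)·14.3 + (2.2/1)·19.8 = 55.0 cfs.

Q ≈ 55.0 cfs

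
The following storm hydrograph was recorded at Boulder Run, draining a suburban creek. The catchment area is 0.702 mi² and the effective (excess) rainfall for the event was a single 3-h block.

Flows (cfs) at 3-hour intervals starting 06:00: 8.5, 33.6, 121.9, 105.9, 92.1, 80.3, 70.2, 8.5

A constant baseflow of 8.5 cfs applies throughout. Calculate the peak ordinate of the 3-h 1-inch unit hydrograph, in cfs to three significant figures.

Direct runoff: 0.0, 25.1, 113.4, 97.4, 83.6, 71.8, 61.7, 0.0 cfs; ΣQ_DR = 453.0 cfs, peak = 113.4 cfs.
Runoff depth d = ΣQ_DR·Δt / A = 453.0 × 10800 / (0.702 mi²) = 3.000 in.
The 1-inch UH is the DRH scaled by (1 in)/d, so U_p = 113.4 × 1/3.000 = 37.8 cfs.

U_p ≈ 37.8 cfs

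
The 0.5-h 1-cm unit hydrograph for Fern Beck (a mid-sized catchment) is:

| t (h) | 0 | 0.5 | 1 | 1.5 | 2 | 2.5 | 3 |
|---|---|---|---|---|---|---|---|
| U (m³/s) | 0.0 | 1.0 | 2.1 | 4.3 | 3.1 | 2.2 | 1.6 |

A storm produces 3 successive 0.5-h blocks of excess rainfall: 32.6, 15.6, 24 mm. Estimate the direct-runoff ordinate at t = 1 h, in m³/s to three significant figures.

Q ≈ 8.41 m³/s

By discrete convolution, Q_j = Σ (P_i / 10 mm) · U_{j−i}.
At t = 1 h (j=2): Q = (32.6/10)·2.1 + (15.6/10)·1.0 + (24/10)·0.0 = 8.41 m³/s.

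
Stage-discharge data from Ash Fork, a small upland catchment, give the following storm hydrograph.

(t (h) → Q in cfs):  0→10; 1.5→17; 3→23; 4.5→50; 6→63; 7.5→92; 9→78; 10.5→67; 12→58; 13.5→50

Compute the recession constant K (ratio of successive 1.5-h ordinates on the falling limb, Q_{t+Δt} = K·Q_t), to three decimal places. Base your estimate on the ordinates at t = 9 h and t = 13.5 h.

K ≈ 0.862

Using the recession-limb readings at t = 9 h and t = 13.5 h: Q falls from 78 to 50 cfs over 3 intervals.
K = (Q₂/Q₁)^(1/3) = (50/78)^(1/3) = 0.862.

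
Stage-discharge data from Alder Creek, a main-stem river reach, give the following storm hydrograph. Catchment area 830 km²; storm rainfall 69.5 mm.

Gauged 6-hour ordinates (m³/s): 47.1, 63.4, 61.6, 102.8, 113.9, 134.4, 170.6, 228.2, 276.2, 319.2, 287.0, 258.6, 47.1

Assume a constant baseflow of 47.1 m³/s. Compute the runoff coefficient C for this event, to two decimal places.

C ≈ 0.56

ΣQ_DR = 1498 m³/s; V = ΣQ_DR·Δt = 3.235 × 10^7 m³.
Runoff depth d = V / A = 38.98 mm.
C = d / P = 38.98 / 69.5 = 0.56.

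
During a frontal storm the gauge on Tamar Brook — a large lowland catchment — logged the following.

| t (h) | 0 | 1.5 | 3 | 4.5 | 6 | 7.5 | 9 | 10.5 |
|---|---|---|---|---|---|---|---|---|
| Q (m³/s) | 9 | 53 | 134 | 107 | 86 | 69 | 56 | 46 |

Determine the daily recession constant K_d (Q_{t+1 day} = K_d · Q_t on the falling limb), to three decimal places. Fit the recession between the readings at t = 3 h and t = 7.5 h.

K_d ≈ 0.029

Between t = 3 h and t = 7.5 h the flow falls from 134 to 69 m³/s over 3×1.5 h = 4.5 h.
Per-interval ratio K = (69/134)^(1/3) = 0.8015; K_d = K^(24/1.5) = 0.029.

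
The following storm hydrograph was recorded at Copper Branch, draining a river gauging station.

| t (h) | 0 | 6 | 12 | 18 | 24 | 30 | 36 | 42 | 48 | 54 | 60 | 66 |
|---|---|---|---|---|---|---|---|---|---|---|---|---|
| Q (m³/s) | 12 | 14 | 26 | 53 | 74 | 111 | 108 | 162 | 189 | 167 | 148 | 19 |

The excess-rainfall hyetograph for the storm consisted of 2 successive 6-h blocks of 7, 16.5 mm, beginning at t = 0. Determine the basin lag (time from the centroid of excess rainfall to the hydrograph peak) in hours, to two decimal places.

Centroid of excess rainfall: t_c = Σ P_i·t̄_i / ΣP_i = 7.2128 h (block centres at 3, 9 h).
Hydrograph peak occurs at t = 48 h, so basin lag t_L = 48 − 7.2128 = 40.79 h.

t_L ≈ 40.79 h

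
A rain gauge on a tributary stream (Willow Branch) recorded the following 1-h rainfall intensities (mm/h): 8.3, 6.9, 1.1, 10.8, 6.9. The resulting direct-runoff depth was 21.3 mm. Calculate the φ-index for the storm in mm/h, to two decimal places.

Only the 4 blocks with intensity above φ contribute runoff: 8.3, 6.9, 10.8, 6.9 mm/h.
Σ(I−φ)·Δt = d  ⇒  (8.3+6.9+10.8+6.9 − 4φ)·1 = 21.3
φ = (32.90 − 21.3/1) / 4 = 2.90 mm/h.

φ ≈ 2.90 mm/h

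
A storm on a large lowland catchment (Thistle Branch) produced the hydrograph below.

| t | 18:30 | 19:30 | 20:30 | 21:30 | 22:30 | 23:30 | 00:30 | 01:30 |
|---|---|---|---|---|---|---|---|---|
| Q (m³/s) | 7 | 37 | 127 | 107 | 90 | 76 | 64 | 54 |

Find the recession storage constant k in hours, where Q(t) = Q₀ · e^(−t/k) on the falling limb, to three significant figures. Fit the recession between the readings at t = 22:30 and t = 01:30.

k ≈ 5.87 h

On the falling limb, Q drops from 90 to 54 m³/s between t = 22:30 and t = 01:30 (Δt = 3 h).
k = −Δt / ln(Q₂/Q₁) = −3 / ln(54/90) = 5.87 h.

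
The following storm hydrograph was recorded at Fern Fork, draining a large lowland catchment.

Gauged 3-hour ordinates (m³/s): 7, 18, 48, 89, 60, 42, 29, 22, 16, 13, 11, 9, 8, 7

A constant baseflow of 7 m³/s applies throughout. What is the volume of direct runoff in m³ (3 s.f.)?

V ≈ 3.03 × 10^6 m³

Direct-runoff ordinates (Q − Q_b): 0.0, 11.0, 41.0, 82.0, 53.0, 35.0, 22.0, 15.0, 9.0, 6.0, 4.0, 2.0, 1.0, 0.0 m³/s.
ΣQ_DR = 281.0 m³/s.
With Δt = 3 h = 10800 s, V = ΣQ_DR · Δt = 281.0 × 10800 = 3.03 × 10^6 m³.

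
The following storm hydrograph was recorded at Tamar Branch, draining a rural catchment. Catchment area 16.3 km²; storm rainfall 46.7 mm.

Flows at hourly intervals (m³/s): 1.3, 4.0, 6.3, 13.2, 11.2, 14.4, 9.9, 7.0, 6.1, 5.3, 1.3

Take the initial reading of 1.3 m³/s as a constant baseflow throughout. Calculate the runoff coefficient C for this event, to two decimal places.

C ≈ 0.31

ΣQ_DR = 65.70 m³/s; V = ΣQ_DR·Δt = 2.365 × 10^5 m³.
Runoff depth d = V / A = 14.51 mm.
C = d / P = 14.51 / 46.7 = 0.31.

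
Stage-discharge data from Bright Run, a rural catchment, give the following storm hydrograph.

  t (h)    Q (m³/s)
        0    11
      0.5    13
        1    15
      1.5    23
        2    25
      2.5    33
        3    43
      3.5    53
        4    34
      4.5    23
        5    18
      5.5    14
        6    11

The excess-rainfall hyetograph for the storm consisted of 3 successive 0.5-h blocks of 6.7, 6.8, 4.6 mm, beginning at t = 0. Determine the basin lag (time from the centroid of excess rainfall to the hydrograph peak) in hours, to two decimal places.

t_L ≈ 2.81 h

Centroid of excess rainfall: t_c = Σ P_i·t̄_i / ΣP_i = 0.6920 h (block centres at 0.25, 0.75, 1.25 h).
Hydrograph peak occurs at t = 3.5 h, so basin lag t_L = 3.5 − 0.6920 = 2.81 h.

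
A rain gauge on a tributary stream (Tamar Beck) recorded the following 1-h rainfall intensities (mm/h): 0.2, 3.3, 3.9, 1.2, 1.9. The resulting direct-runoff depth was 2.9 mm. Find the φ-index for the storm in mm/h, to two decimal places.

Only the 2 blocks with intensity above φ contribute runoff: 3.3, 3.9 mm/h.
Σ(I−φ)·Δt = d  ⇒  (3.3+3.9 − 2φ)·1 = 2.9
φ = (7.200 − 2.9/1) / 2 = 2.15 mm/h.

φ ≈ 2.15 mm/h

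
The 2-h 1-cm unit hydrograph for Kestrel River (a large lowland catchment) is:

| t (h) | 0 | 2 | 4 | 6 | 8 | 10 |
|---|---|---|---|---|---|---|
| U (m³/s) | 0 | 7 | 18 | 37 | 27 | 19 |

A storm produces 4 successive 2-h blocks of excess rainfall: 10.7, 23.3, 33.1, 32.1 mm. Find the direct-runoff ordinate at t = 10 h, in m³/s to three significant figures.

By discrete convolution, Q_j = Σ (P_i / 10 mm) · U_{j−i}.
At t = 10 h (j=5): Q = (10.7/10)·19 + (23.3/10)·27 + (33.1/10)·37 + (32.1/10)·18 = 263 m³/s.

Q ≈ 263 m³/s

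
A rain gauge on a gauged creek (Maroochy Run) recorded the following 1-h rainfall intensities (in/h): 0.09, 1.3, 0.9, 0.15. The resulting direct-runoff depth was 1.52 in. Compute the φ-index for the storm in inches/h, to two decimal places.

φ ≈ 0.34 in/h

Only the 2 blocks with intensity above φ contribute runoff: 1.3, 0.9 in/h.
Σ(I−φ)·Δt = d  ⇒  (1.3+0.9 − 2φ)·1 = 1.52
φ = (2.200 − 1.52/1) / 2 = 0.34 in/h.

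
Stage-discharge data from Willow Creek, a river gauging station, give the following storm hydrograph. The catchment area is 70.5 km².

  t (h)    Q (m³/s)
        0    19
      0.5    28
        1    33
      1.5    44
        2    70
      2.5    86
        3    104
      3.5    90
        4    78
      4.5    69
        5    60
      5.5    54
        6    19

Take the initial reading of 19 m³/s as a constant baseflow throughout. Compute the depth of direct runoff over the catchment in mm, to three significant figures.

d ≈ 12.9 mm

Direct runoff: 0.0, 9.0, 14.0, 25.0, 51.0, 67.0, 85.0, 71.0, 59.0, 50.0, 41.0, 35.0, 0.0 m³/s; ΣQ_DR = 507.0 m³/s.
V = ΣQ_DR · Δt = 507.0 × 1800 s = 9.126 × 10^5 m³.
Over A = 70.5 km², depth = V / A = 12.9 mm.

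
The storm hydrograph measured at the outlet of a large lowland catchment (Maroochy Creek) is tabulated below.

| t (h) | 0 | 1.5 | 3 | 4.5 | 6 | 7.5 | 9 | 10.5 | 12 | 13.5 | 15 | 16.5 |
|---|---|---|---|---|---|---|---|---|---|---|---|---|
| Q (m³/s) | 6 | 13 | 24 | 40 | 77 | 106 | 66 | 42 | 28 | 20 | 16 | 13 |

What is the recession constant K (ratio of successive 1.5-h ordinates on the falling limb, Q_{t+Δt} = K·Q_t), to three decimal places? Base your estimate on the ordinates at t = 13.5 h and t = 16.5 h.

Using the recession-limb readings at t = 13.5 h and t = 16.5 h: Q falls from 20 to 13 m³/s over 2 intervals.
K = (Q₂/Q₁)^(1/2) = (13/20)^(1/2) = 0.806.

K ≈ 0.806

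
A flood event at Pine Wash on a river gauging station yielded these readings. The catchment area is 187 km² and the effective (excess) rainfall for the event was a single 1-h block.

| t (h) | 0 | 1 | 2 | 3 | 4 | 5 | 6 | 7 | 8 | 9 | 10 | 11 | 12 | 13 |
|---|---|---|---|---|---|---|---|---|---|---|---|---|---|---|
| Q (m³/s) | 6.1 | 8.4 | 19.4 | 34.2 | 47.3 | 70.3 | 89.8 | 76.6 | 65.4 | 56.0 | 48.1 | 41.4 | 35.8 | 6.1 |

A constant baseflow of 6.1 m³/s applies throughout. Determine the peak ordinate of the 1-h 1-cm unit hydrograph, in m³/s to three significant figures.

Direct runoff: 0.0, 2.3, 13.3, 28.1, 41.2, 64.2, 83.7, 70.5, 59.3, 49.9, 42.0, 35.3, 29.7, 0.0 m³/s; ΣQ_DR = 519.5 m³/s, peak = 83.7 m³/s.
Runoff depth d = ΣQ_DR·Δt / A = 519.5 × 3600 / (187 km²) = 10.00 mm.
The 1-cm UH is the DRH scaled by (10 mm)/d, so U_p = 83.7 × 10/10.00 = 83.7 m³/s.

U_p ≈ 83.7 m³/s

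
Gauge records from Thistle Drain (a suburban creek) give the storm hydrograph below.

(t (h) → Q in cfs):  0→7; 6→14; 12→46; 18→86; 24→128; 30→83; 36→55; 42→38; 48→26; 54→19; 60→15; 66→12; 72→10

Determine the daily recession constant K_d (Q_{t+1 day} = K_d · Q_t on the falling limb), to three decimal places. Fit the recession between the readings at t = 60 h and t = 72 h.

Between t = 60 h and t = 72 h the flow falls from 15 to 10 cfs over 2×6 h = 12 h.
Per-interval ratio K = (10/15)^(1/2) = 0.8165; K_d = K^(24/6) = 0.444.

K_d ≈ 0.444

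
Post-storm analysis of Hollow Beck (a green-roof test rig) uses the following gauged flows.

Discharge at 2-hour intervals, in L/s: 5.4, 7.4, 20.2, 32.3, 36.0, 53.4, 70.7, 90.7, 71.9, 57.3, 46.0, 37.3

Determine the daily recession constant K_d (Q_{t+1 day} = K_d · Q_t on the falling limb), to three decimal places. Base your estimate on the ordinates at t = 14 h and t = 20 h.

K_d ≈ 0.066

Between t = 14 h and t = 20 h the flow falls from 90.7 to 46.0 L/s over 3×2 h = 6 h.
Per-interval ratio K = (46.0/90.7)^(1/3) = 0.7975; K_d = K^(24/2) = 0.066.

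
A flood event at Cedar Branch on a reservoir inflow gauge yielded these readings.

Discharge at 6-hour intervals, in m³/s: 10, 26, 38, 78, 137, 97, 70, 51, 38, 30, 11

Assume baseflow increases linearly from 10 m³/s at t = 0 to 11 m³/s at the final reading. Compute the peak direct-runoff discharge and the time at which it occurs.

Subtracting baseflow gives direct-runoff ordinates: 0.00, 15.90, 27.80, 67.70, 126.60, 86.50, 59.40, 40.30, 27.20, 19.10, 0.00 m³/s.
The maximum is 126.60 m³/s, occurring at the reading for t = 24 h.

Q_p = 126.60 m³/s at t = 24 h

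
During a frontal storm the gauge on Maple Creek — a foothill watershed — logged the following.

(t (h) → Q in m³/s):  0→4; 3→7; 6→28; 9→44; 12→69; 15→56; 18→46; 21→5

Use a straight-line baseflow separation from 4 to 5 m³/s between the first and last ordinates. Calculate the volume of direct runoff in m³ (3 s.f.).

V ≈ 2.41 × 10^6 m³

Direct-runoff ordinates (Q − Q_b): 0.00, 2.86, 23.71, 39.57, 64.43, 51.29, 41.14, 0.00 m³/s.
ΣQ_DR = 223.0 m³/s.
With Δt = 3 h = 10800 s, V = ΣQ_DR · Δt = 223.0 × 10800 = 2.41 × 10^6 m³.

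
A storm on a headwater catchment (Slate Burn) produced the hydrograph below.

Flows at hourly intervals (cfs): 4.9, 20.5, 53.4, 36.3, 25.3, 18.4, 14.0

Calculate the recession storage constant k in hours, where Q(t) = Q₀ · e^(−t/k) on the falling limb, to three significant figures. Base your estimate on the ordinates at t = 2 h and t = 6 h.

k ≈ 2.99 h

On the falling limb, Q drops from 53.4 to 14.0 cfs between t = 2 h and t = 6 h (Δt = 4 h).
k = −Δt / ln(Q₂/Q₁) = −4 / ln(14.0/53.4) = 2.99 h.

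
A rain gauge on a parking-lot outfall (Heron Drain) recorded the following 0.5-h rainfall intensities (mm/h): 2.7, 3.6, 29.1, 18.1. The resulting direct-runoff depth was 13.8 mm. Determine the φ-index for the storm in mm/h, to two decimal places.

Only the 2 blocks with intensity above φ contribute runoff: 29.1, 18.1 mm/h.
Σ(I−φ)·Δt = d  ⇒  (29.1+18.1 − 2φ)·0.5 = 13.8
φ = (47.20 − 13.8/0.5) / 2 = 9.80 mm/h.

φ ≈ 9.80 mm/h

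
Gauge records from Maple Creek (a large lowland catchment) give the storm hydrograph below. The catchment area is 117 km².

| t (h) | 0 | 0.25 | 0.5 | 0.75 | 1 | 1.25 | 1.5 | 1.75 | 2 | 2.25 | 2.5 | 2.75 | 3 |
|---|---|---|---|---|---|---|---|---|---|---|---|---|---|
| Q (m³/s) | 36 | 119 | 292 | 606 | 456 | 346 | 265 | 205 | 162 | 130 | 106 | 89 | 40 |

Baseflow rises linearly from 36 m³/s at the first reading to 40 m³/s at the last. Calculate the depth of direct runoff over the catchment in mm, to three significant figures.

d ≈ 18.1 mm

Direct runoff: 0.00, 82.67, 255.33, 569.00, 418.67, 308.33, 227.00, 166.67, 123.33, 91.00, 66.67, 49.33, 0.00 m³/s; ΣQ_DR = 2358 m³/s.
V = ΣQ_DR · Δt = 2358 × 900 s = 2.122 × 10^6 m³.
Over A = 117 km², depth = V / A = 18.1 mm.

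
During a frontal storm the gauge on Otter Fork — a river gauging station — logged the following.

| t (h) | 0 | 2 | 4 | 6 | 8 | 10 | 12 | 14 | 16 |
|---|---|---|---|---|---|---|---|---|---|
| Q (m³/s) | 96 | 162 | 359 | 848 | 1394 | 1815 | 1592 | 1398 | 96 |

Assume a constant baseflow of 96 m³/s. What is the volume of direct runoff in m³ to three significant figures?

Direct-runoff ordinates (Q − Q_b): 0.0, 66.0, 263.0, 752.0, 1298.0, 1719.0, 1496.0, 1302.0, 0.0 m³/s.
ΣQ_DR = 6896 m³/s.
With Δt = 2 h = 7200 s, V = ΣQ_DR · Δt = 6896 × 7200 = 4.97 × 10^7 m³.

V ≈ 4.97 × 10^7 m³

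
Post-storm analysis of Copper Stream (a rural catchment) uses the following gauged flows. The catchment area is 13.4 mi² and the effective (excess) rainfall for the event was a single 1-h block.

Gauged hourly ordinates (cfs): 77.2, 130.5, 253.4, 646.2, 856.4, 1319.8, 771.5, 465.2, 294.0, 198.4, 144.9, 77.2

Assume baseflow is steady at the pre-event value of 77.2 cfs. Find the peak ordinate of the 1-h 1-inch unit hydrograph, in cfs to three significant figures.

Direct runoff: 0.0, 53.3, 176.2, 569.0, 779.2, 1242.6, 694.3, 388.0, 216.8, 121.2, 67.7, 0.0 cfs; ΣQ_DR = 4308 cfs, peak = 1242.6 cfs.
Runoff depth d = ΣQ_DR·Δt / A = 4308 × 3600 / (13.4 mi²) = 0.4982 in.
The 1-inch UH is the DRH scaled by (1 in)/d, so U_p = 1242.6 × 1/0.4982 = 2490 cfs.

U_p ≈ 2490 cfs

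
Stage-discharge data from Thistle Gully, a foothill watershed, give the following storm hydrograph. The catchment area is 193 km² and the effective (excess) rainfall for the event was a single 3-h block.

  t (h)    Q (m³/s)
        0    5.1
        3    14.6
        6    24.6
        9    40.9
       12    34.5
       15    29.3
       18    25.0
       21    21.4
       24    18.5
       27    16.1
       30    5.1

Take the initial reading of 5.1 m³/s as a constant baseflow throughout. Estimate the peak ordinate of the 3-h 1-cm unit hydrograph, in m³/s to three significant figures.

U_p ≈ 35.7 m³/s

Direct runoff: 0.0, 9.5, 19.5, 35.8, 29.4, 24.2, 19.9, 16.3, 13.4, 11.0, 0.0 m³/s; ΣQ_DR = 179.0 m³/s, peak = 35.8 m³/s.
Runoff depth d = ΣQ_DR·Δt / A = 179.0 × 10800 / (193 km²) = 10.02 mm.
The 1-cm UH is the DRH scaled by (10 mm)/d, so U_p = 35.8 × 10/10.02 = 35.7 m³/s.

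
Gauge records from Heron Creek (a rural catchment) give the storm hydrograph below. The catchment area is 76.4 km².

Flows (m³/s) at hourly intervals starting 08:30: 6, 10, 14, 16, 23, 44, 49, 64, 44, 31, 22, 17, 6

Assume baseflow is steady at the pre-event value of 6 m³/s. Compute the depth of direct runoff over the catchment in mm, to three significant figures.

d ≈ 12.6 mm

Direct runoff: 0.0, 4.0, 8.0, 10.0, 17.0, 38.0, 43.0, 58.0, 38.0, 25.0, 16.0, 11.0, 0.0 m³/s; ΣQ_DR = 268.0 m³/s.
V = ΣQ_DR · Δt = 268.0 × 3600 s = 9.648 × 10^5 m³.
Over A = 76.4 km², depth = V / A = 12.6 mm.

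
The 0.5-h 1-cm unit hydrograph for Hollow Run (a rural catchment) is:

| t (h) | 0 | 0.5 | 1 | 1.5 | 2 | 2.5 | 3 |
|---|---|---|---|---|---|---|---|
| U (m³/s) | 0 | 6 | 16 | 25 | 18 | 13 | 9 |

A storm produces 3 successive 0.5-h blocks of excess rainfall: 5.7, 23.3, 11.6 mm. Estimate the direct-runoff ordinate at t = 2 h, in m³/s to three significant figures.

By discrete convolution, Q_j = Σ (P_i / 10 mm) · U_{j−i}.
At t = 2 h (j=4): Q = (5.7/10)·18 + (23.3/10)·25 + (11.6/10)·16 = 87.1 m³/s.

Q ≈ 87.1 m³/s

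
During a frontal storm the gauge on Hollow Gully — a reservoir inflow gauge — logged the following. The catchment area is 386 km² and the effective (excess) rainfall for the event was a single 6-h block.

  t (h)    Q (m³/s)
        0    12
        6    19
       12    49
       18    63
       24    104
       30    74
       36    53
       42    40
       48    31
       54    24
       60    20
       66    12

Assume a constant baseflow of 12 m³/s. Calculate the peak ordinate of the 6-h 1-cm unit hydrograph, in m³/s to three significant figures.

U_p ≈ 46.1 m³/s

Direct runoff: 0.0, 7.0, 37.0, 51.0, 92.0, 62.0, 41.0, 28.0, 19.0, 12.0, 8.0, 0.0 m³/s; ΣQ_DR = 357.0 m³/s, peak = 92.0 m³/s.
Runoff depth d = ΣQ_DR·Δt / A = 357.0 × 21600 / (386 km²) = 19.98 mm.
The 1-cm UH is the DRH scaled by (10 mm)/d, so U_p = 92.0 × 10/19.98 = 46.1 m³/s.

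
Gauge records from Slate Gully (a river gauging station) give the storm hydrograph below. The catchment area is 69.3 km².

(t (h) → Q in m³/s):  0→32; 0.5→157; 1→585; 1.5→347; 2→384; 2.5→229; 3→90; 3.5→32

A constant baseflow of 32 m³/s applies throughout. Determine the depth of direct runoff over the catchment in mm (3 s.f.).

d ≈ 41.6 mm

Direct runoff: 0.0, 125.0, 553.0, 315.0, 352.0, 197.0, 58.0, 0.0 m³/s; ΣQ_DR = 1600 m³/s.
V = ΣQ_DR · Δt = 1600 × 1800 s = 2.880 × 10^6 m³.
Over A = 69.3 km², depth = V / A = 41.6 mm.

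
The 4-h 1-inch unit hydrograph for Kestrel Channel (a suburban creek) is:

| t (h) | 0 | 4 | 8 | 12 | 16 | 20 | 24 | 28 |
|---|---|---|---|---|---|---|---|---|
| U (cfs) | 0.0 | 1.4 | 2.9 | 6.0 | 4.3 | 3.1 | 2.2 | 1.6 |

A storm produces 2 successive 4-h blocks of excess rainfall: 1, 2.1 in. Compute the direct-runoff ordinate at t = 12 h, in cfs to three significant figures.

Q ≈ 12.1 cfs

By discrete convolution, Q_j = Σ (P_i / 1 in) · U_{j−i}.
At t = 12 h (j=3): Q = (1/1)·6.0 + (2.1/1)·2.9 = 12.1 cfs.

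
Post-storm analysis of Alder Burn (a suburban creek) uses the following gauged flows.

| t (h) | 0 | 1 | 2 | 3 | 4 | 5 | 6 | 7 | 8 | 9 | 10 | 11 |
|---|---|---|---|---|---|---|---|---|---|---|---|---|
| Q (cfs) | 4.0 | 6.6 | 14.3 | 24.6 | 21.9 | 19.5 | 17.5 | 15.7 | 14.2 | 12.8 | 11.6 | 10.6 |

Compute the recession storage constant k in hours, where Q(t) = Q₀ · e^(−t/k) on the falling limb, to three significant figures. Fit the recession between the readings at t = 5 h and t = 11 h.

k ≈ 9.84 h

On the falling limb, Q drops from 19.5 to 10.6 cfs between t = 5 h and t = 11 h (Δt = 6 h).
k = −Δt / ln(Q₂/Q₁) = −6 / ln(10.6/19.5) = 9.84 h.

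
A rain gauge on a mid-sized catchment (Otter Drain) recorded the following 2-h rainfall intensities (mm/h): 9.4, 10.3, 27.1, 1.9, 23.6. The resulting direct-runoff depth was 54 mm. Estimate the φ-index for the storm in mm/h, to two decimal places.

φ ≈ 11.85 mm/h

Only the 2 blocks with intensity above φ contribute runoff: 27.1, 23.6 mm/h.
Σ(I−φ)·Δt = d  ⇒  (27.1+23.6 − 2φ)·2 = 54
φ = (50.70 − 54/2) / 2 = 11.85 mm/h.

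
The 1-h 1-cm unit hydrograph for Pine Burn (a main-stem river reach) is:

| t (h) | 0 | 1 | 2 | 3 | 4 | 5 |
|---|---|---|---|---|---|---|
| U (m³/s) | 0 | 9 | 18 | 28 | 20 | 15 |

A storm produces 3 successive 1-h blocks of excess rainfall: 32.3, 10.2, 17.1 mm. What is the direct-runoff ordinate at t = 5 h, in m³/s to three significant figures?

By discrete convolution, Q_j = Σ (P_i / 10 mm) · U_{j−i}.
At t = 5 h (j=5): Q = (32.3/10)·15 + (10.2/10)·20 + (17.1/10)·28 = 117 m³/s.

Q ≈ 117 m³/s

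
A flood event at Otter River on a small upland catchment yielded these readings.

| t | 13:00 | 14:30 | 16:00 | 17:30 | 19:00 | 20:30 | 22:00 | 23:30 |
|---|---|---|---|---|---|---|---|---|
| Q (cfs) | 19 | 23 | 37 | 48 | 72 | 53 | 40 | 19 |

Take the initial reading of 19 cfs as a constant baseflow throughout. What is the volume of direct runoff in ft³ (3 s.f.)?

V ≈ 8.59 × 10^5 ft³

Direct-runoff ordinates (Q − Q_b): 0.0, 4.0, 18.0, 29.0, 53.0, 34.0, 21.0, 0.0 cfs.
ΣQ_DR = 159.0 cfs.
With Δt = 1.5 h = 5400 s, V = ΣQ_DR · Δt = 159.0 × 5400 = 8.59 × 10^5 ft³.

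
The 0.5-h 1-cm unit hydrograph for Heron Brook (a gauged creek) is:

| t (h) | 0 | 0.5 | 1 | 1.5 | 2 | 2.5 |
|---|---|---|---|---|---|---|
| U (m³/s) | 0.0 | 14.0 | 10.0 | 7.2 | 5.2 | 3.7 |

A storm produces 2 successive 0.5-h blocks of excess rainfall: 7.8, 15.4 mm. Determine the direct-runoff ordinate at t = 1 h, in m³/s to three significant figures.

Q ≈ 29.4 m³/s

By discrete convolution, Q_j = Σ (P_i / 10 mm) · U_{j−i}.
At t = 1 h (j=2): Q = (7.8/10)·10.0 + (15.4/10)·14.0 = 29.4 m³/s.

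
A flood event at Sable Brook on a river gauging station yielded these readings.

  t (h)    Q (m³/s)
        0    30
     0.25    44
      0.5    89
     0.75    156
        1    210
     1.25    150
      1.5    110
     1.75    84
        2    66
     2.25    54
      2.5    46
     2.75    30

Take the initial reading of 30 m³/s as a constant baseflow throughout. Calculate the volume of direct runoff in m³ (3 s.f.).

V ≈ 6.38 × 10^5 m³

Direct-runoff ordinates (Q − Q_b): 0.0, 14.0, 59.0, 126.0, 180.0, 120.0, 80.0, 54.0, 36.0, 24.0, 16.0, 0.0 m³/s.
ΣQ_DR = 709.0 m³/s.
With Δt = 0.25 h = 900 s, V = ΣQ_DR · Δt = 709.0 × 900 = 6.38 × 10^5 m³.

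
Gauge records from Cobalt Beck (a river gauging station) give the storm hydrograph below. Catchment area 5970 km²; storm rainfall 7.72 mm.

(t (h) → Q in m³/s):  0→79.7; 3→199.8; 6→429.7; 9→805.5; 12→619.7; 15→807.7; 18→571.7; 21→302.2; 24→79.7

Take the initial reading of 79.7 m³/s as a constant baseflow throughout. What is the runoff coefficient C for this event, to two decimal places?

C ≈ 0.74

ΣQ_DR = 3178 m³/s; V = ΣQ_DR·Δt = 3.433 × 10^7 m³.
Runoff depth d = V / A = 5.750 mm.
C = d / P = 5.750 / 7.72 = 0.74.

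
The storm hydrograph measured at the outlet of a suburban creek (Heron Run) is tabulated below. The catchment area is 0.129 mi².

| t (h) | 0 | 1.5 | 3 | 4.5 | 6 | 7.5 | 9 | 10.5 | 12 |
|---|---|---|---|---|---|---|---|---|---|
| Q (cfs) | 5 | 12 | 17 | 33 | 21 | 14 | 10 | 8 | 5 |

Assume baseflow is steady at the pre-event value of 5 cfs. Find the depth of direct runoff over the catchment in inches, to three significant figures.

Direct runoff: 0.0, 7.0, 12.0, 28.0, 16.0, 9.0, 5.0, 3.0, 0.0 cfs; ΣQ_DR = 80.00 cfs.
V = ΣQ_DR · Δt = 80.00 × 5400 s = 4.320 × 10^5 ft³.
Over A = 0.129 mi², depth = V / A = 1.44 in.

d ≈ 1.44 in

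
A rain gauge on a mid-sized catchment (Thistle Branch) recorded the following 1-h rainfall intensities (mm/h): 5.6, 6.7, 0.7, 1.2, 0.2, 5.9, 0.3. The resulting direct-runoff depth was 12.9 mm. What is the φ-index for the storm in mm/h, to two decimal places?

Only the 3 blocks with intensity above φ contribute runoff: 5.6, 6.7, 5.9 mm/h.
Σ(I−φ)·Δt = d  ⇒  (5.6+6.7+5.9 − 3φ)·1 = 12.9
φ = (18.20 − 12.9/1) / 3 = 1.77 mm/h.

φ ≈ 1.77 mm/h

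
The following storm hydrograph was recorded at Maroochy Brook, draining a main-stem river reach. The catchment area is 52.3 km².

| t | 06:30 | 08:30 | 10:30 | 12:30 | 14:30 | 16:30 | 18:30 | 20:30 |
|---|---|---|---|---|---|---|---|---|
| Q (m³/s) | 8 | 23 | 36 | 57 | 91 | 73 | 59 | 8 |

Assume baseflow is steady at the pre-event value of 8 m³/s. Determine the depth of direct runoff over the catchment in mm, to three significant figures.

Direct runoff: 0.0, 15.0, 28.0, 49.0, 83.0, 65.0, 51.0, 0.0 m³/s; ΣQ_DR = 291.0 m³/s.
V = ΣQ_DR · Δt = 291.0 × 7200 s = 2.095 × 10^6 m³.
Over A = 52.3 km², depth = V / A = 40.1 mm.

d ≈ 40.1 mm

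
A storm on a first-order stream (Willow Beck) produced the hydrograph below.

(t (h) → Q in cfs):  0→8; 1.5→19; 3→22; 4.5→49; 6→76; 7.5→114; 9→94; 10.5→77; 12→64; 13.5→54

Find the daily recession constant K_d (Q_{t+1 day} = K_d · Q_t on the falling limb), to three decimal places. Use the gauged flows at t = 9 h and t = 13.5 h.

K_d ≈ 0.052

Between t = 9 h and t = 13.5 h the flow falls from 94 to 54 cfs over 3×1.5 h = 4.5 h.
Per-interval ratio K = (54/94)^(1/3) = 0.8313; K_d = K^(24/1.5) = 0.052.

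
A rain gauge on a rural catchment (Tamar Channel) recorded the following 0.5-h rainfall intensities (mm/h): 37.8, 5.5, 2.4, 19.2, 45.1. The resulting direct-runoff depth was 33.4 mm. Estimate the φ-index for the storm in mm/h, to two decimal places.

Only the 3 blocks with intensity above φ contribute runoff: 37.8, 19.2, 45.1 mm/h.
Σ(I−φ)·Δt = d  ⇒  (37.8+19.2+45.1 − 3φ)·0.5 = 33.4
φ = (102.1 − 33.4/0.5) / 3 = 11.77 mm/h.

φ ≈ 11.77 mm/h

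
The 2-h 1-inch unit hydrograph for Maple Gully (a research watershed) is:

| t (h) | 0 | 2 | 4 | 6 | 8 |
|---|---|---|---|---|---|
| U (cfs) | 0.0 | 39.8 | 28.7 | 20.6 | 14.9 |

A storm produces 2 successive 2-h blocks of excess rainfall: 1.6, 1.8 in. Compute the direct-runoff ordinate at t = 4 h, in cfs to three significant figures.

By discrete convolution, Q_j = Σ (P_i / 1 in) · U_{j−i}.
At t = 4 h (j=2): Q = (1.6/1)·28.7 + (1.8/1)·39.8 = 118 cfs.

Q ≈ 118 cfs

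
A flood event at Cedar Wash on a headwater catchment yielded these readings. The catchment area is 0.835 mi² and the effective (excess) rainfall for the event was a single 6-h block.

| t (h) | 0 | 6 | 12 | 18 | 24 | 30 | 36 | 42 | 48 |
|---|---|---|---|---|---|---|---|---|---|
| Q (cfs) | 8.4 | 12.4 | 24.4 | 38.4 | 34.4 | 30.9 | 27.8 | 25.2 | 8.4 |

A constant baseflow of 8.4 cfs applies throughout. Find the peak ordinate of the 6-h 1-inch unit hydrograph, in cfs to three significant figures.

U_p ≈ 20.0 cfs

Direct runoff: 0.0, 4.0, 16.0, 30.0, 26.0, 22.5, 19.4, 16.8, 0.0 cfs; ΣQ_DR = 134.7 cfs, peak = 30.0 cfs.
Runoff depth d = ΣQ_DR·Δt / A = 134.7 × 21600 / (0.835 mi²) = 1.500 in.
The 1-inch UH is the DRH scaled by (1 in)/d, so U_p = 30.0 × 1/1.500 = 20.0 cfs.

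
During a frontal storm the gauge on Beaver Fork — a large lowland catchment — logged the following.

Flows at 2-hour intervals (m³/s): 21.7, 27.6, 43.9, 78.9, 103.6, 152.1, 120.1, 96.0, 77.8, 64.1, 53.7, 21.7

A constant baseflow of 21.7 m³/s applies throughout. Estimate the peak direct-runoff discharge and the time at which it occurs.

Subtracting baseflow gives direct-runoff ordinates: 0.0, 5.9, 22.2, 57.2, 81.9, 130.4, 98.4, 74.3, 56.1, 42.4, 32.0, 0.0 m³/s.
The maximum is 130.4 m³/s, occurring at the reading for t = 10 h.

Q_p = 130.4 m³/s at t = 10 h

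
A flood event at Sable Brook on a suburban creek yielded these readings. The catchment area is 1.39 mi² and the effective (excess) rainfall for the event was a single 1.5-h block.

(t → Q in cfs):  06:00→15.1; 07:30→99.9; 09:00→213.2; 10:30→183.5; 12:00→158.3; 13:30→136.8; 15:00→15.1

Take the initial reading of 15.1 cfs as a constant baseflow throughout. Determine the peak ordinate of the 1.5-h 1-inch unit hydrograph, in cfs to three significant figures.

U_p ≈ 165 cfs

Direct runoff: 0.0, 84.8, 198.1, 168.4, 143.2, 121.7, 0.0 cfs; ΣQ_DR = 716.2 cfs, peak = 198.1 cfs.
Runoff depth d = ΣQ_DR·Δt / A = 716.2 × 5400 / (1.39 mi²) = 1.198 in.
The 1-inch UH is the DRH scaled by (1 in)/d, so U_p = 198.1 × 1/1.198 = 165 cfs.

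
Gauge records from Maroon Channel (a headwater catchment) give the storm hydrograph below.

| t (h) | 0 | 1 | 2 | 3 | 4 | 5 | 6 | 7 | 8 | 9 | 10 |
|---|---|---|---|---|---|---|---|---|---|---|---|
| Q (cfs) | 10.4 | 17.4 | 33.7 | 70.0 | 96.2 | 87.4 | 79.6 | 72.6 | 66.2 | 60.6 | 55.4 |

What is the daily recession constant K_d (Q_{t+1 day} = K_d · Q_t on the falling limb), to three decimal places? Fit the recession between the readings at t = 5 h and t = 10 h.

Between t = 5 h and t = 10 h the flow falls from 87.4 to 55.4 cfs over 5×1 h = 5 h.
Per-interval ratio K = (55.4/87.4)^(1/5) = 0.9129; K_d = K^(24/1) = 0.112.

K_d ≈ 0.112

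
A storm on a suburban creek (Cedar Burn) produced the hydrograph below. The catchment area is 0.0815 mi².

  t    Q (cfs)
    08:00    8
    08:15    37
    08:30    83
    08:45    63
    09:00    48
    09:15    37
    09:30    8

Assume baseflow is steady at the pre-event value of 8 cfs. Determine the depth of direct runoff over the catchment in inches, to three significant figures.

d ≈ 1.08 in

Direct runoff: 0.0, 29.0, 75.0, 55.0, 40.0, 29.0, 0.0 cfs; ΣQ_DR = 228.0 cfs.
V = ΣQ_DR · Δt = 228.0 × 900 s = 2.052 × 10^5 ft³.
Over A = 0.0815 mi², depth = V / A = 1.08 in.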